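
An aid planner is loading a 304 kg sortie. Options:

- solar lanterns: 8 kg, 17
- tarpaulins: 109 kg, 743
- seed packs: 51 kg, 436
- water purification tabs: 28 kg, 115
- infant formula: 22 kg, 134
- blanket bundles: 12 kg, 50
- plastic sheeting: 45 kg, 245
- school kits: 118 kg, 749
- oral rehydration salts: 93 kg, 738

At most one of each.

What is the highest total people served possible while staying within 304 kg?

2166

Taking the top-ratio supplies first gives solar lanterns + tarpaulins + seed packs + infant formula + blanket bundles + oral rehydration salts for 2118 (295 kg).
Dropping solar lanterns and blanket bundles frees 20 kg; slotting in water purification tabs (28 kg) lifts the total to 2166 at 303 kg.
Next best is tarpaulins + seed packs + plastic sheeting + oral rehydration salts at 2162 (298 kg) — short by 4.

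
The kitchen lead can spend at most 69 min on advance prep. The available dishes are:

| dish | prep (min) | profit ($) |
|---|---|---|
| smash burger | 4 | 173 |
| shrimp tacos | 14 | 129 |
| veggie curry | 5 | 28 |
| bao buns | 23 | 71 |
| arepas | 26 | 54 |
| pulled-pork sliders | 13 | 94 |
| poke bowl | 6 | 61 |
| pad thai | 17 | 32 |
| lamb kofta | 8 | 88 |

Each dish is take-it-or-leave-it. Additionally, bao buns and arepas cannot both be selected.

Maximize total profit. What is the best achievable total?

616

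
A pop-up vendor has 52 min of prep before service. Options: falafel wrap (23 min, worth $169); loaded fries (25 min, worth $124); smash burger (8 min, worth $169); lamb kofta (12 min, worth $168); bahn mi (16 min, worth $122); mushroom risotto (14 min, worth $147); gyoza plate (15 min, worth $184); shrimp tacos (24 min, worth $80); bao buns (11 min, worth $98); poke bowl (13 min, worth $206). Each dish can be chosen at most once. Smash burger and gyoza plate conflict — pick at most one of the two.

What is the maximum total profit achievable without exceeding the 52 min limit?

By profit per min: smash burger 21.12, poke bowl 15.85, lamb kofta 14.00, gyoza plate 12.27 lead.
Best packing: smash burger + lamb kofta + mushroom risotto + poke bowl — 47 min, 690 total.
Runner-up smash burger + lamb kofta + bahn mi + poke bowl tops out at 665.

690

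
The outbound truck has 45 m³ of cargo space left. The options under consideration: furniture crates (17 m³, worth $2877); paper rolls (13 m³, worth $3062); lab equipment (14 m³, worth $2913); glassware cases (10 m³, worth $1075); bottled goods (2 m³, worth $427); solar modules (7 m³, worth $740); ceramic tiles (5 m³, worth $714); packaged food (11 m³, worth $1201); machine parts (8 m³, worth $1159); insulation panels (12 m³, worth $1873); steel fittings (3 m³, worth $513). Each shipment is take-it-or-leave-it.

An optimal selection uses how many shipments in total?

Optimal total is 8852.
One optimal bundle: furniture crates + paper rolls + lab equipment (44 m³).
Every optimal selection uses 3 shipments.

3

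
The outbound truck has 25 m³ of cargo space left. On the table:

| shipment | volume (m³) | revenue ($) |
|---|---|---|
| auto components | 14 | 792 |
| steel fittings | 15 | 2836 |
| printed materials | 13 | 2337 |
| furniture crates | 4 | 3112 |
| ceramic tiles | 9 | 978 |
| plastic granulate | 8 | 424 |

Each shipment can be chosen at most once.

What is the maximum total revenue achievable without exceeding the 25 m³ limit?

Ranking by ratio (revenue/m³): furniture crates 778.00, steel fittings 189.07, printed materials 179.77, ceramic tiles 108.67.
Steel fittings + furniture crates uses 19 of the 25 m³ and totals 5948.
That's the maximum — no swap from here does better than 5948.

5948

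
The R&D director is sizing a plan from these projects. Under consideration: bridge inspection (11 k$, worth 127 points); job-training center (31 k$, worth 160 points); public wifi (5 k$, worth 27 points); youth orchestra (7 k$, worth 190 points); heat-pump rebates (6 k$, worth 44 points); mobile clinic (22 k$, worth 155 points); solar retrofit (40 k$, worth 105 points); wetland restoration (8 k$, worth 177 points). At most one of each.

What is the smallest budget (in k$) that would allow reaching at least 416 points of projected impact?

Minimise k$ subject to total projected impact ≥ 416.
bridge inspection + youth orchestra + wetland restoration reaches 494 using 26 k$.
Below 26 k$ the best achievable stays under 416.

26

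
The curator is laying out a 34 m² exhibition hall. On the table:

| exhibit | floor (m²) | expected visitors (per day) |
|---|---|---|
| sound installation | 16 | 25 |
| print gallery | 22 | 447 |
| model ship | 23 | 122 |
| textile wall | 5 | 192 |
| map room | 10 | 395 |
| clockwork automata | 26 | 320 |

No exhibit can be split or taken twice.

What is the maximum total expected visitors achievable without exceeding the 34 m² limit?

842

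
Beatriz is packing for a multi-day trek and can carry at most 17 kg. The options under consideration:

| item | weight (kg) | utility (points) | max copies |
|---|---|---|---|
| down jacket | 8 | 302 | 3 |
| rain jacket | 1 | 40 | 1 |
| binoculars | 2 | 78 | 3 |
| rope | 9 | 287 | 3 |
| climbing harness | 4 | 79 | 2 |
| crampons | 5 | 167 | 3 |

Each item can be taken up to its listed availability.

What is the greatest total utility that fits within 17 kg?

Taking the top-ratio items first gives down jacket + rain jacket + 3×binoculars for 576 (15 kg).
Replace 3×binoculars with down jacket: the trade gains 68 net, giving 644 at 17 kg.
Every other selection either busts 17 kg or exceeds an availability limit or fails to beat 644.

644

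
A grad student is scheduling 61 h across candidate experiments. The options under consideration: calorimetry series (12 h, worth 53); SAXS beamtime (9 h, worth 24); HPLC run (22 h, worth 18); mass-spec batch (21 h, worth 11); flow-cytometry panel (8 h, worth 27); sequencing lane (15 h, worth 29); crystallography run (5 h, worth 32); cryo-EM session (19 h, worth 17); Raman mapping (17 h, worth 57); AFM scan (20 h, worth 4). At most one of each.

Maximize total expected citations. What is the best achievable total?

198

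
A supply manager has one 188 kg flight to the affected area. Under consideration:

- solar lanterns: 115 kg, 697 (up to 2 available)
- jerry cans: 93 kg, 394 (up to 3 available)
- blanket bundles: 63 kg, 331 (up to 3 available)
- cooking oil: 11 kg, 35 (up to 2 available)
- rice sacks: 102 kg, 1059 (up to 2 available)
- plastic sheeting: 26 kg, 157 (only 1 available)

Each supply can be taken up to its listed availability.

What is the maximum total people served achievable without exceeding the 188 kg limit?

1460

Ranking by ratio (people served/kg): rice sacks 10.38, solar lanterns 6.06, plastic sheeting 6.04, blanket bundles 5.25.
Filling by ratio: 2×cooking oil + rice sacks + plastic sheeting for 1286, with 38 kg left unused.
Dropping plastic sheeting frees 26 kg; slotting in blanket bundles (63 kg) lifts the total to 1460 at 187 kg.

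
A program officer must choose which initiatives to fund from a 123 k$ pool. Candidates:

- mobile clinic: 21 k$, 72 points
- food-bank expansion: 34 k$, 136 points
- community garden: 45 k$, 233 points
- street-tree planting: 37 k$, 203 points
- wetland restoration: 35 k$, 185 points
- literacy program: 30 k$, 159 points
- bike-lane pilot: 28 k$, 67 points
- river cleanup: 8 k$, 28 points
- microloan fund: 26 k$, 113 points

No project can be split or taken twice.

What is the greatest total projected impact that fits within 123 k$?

623

A density-first pass picks street-tree planting + wetland restoration + literacy program + river cleanup — 575 at 110 k$.
Dropping wetland restoration frees 35 k$; slotting in community garden (45 k$) lifts the total to 623 at 120 k$.
Runner-up community garden + street-tree planting + wetland restoration tops out at 621.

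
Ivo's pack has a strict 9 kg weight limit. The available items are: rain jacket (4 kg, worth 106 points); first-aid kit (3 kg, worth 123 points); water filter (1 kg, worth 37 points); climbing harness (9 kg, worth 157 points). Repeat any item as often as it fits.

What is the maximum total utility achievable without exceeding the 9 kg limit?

369

Ranking by ratio (utility/kg): first-aid kit 41.00, water filter 37.00, rain jacket 26.50.
Taking 3×first-aid kit: 9 kg used, 369 in utility.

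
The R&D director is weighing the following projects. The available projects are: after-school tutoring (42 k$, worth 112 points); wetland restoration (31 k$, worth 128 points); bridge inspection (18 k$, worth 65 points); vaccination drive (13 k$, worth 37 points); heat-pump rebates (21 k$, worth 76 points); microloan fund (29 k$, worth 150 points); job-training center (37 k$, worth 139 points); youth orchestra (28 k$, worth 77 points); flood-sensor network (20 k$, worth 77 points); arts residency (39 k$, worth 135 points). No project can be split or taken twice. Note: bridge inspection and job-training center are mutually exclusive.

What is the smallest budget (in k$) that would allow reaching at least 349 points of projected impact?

80

Need the lightest bundle worth ≥ 349.
wetland restoration + microloan fund + flood-sensor network: 355 projected impact at 80 k$.
Below 80 k$ the best achievable stays under 349.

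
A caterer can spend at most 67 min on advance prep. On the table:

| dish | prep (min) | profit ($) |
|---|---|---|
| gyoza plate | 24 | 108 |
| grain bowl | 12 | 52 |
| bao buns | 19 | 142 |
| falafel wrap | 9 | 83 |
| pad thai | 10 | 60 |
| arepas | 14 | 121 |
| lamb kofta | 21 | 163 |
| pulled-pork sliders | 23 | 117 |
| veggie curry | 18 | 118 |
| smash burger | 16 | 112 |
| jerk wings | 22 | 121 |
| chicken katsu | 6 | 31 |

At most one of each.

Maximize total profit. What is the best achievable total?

510

Ranking by ratio (profit/min): falafel wrap 9.22, arepas 8.64, lamb kofta 7.76, bao buns 7.47.
Filling by ratio: bao buns + falafel wrap + arepas + lamb kofta for 509, with 4 min left unused.
Replace bao buns with smash burger + chicken katsu: the trade gains 1 net, giving 510 at 66 min.
Nothing else within 67 min beats 510.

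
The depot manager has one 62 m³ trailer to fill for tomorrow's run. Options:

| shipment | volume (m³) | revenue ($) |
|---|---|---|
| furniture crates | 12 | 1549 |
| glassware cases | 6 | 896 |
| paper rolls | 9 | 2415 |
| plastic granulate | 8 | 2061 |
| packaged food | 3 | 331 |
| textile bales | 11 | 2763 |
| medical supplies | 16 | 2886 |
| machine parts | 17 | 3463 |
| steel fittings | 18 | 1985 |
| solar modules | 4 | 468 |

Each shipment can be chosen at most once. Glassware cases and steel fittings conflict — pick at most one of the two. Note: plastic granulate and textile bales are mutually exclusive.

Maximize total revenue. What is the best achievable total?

12754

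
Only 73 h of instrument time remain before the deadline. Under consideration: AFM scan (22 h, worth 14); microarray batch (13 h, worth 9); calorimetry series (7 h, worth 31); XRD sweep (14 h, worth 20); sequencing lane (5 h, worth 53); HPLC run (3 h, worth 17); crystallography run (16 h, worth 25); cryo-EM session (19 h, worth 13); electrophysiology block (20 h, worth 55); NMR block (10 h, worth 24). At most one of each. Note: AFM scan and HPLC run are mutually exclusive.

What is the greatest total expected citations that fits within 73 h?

209

By expected citations per h: sequencing lane 10.60, HPLC run 5.67, calorimetry series 4.43 lead.
A density-first pass picks calorimetry series + sequencing lane + HPLC run + crystallography run + electrophysiology block + NMR block — 205 at 61 h.
Replace crystallography run with microarray batch + XRD sweep: the trade gains 4 net, giving 209 at 72 h.
An exhaustive check of the 1024 subsets confirms 209.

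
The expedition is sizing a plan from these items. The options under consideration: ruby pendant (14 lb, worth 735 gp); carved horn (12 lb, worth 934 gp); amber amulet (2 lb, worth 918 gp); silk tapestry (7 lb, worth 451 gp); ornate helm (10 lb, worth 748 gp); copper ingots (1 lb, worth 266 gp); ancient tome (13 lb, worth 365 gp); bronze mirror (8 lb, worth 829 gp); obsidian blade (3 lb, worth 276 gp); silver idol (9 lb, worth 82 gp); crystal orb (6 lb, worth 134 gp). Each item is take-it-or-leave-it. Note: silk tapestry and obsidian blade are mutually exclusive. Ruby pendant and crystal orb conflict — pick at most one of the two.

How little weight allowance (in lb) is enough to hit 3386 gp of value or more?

30

Minimise lb subject to total value ≥ 3386.
Taking carved horn + amber amulet + silk tapestry + copper ingots + bronze mirror gives 3398 (≥ 3386) for 30 lb.
Any bundle with less than 30 lb falls short of 3386.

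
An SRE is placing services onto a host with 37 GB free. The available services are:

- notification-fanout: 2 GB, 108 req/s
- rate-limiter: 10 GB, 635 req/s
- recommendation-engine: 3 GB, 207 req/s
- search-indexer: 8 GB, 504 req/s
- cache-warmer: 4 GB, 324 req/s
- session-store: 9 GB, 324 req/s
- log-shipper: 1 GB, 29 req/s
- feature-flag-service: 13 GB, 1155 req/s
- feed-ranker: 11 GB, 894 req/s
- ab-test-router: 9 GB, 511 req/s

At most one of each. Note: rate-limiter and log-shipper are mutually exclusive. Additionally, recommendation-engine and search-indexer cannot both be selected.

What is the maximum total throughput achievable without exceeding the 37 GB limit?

2906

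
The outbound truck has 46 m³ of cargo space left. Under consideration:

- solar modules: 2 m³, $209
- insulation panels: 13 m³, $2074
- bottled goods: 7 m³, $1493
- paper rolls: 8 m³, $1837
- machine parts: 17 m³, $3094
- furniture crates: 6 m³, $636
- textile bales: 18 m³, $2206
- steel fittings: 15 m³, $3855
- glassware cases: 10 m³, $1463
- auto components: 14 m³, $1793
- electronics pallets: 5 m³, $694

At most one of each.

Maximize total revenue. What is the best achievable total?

A density-first pass picks solar modules + insulation panels + bottled goods + paper rolls + steel fittings — 9468 at 45 m³.
But paper rolls + machine parts + steel fittings + electronics pallets fits in 45 m³ and reaches 9480.
An exhaustive check of the 2048 subsets confirms 9480.

9480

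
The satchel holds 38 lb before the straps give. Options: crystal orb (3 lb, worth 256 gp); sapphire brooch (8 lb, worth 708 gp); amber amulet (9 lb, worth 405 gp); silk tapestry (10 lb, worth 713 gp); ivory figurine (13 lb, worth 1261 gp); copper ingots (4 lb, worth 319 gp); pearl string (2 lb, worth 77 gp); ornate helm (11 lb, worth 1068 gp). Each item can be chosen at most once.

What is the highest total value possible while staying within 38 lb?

3433

A density-first pass picks crystal orb + sapphire brooch + ivory figurine + pearl string + ornate helm — 3370 at 37 lb.
Dropping crystal orb frees 3 lb; slotting in copper ingots (4 lb) lifts the total to 3433 at 38 lb.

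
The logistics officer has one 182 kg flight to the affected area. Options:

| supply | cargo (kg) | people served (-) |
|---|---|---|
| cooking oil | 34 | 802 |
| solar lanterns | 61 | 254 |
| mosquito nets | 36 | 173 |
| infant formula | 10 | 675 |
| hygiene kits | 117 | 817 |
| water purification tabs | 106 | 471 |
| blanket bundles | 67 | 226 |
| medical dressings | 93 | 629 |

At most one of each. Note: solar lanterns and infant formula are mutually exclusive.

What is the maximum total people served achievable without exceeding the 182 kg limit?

Taking cooking oil + infant formula + hygiene kits: 161 kg used, 2294 in people served.
Every other selection either busts 182 kg or breaks a pairing rule or fails to beat 2294.

2294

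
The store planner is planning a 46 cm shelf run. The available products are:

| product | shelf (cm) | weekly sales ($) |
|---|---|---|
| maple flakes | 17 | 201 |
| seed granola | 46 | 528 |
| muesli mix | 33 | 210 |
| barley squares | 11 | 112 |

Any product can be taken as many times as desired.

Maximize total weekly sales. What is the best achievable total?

By weekly sales per cm: maple flakes 11.82, seed granola 11.48, barley squares 10.18 lead.
Greedy by ratio would take 2×maple flakes + barley squares: 45 cm used, total 514.
Dropping 2×maple flakes and barley squares frees 45 cm; slotting in seed granola (46 cm) lifts the total to 528 at 46 cm.
Nothing else within 46 cm beats 528.

528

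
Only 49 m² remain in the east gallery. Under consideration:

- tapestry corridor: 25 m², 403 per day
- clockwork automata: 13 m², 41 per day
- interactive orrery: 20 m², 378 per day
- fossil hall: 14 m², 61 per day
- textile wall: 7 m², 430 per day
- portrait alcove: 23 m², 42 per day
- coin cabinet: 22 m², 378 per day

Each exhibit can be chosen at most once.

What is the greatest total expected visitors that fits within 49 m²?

Taking interactive orrery + textile wall + coin cabinet: 49 m² used, 1186 in expected visitors.

1186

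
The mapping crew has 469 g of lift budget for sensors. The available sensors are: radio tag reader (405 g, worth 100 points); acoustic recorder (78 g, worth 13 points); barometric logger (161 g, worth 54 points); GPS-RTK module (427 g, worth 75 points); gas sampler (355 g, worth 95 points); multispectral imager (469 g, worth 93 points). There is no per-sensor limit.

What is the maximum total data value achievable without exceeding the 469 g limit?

121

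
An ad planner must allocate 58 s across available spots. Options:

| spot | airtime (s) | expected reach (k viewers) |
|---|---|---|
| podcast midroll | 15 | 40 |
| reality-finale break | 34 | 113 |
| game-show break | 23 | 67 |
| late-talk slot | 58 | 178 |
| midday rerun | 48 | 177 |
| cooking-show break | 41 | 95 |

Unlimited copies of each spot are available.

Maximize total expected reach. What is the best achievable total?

A density-first pass picks midday rerun — 177 at 48 s.
Dropping midday rerun frees 48 s; slotting in reality-finale break + game-show break (57 s) lifts the total to 180 at 57 s.
No other feasible combination exceeds 180.

180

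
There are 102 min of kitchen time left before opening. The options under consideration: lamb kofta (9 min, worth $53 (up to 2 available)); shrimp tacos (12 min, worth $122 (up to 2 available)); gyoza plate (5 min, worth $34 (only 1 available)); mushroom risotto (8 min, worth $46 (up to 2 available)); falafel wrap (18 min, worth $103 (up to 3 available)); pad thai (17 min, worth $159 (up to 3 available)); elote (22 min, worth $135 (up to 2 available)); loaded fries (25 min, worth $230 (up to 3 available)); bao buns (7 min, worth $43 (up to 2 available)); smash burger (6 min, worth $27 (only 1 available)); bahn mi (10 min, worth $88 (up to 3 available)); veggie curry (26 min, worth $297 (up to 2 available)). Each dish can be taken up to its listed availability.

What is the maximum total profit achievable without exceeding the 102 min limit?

1068

Taking the top-ratio dishes first gives 2×shrimp tacos + gyoza plate + pad thai + 2×veggie curry for 1031 (98 min).
Replace gyoza plate and pad thai with loaded fries: the trade gains 37 net, giving 1068 at 101 min.
Nothing else within 102 min beats 1068.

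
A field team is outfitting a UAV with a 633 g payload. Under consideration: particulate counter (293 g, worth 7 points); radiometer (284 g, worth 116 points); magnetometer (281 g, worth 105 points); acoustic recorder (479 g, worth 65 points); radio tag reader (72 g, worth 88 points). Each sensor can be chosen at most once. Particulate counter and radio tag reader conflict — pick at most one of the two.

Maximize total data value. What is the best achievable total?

Filling by ratio: radiometer + radio tag reader for 204, with 277 g left unused.
Dropping radio tag reader frees 72 g; slotting in magnetometer (281 g) lifts the total to 221 at 565 g.
Runner-up radiometer + radio tag reader tops out at 204.

221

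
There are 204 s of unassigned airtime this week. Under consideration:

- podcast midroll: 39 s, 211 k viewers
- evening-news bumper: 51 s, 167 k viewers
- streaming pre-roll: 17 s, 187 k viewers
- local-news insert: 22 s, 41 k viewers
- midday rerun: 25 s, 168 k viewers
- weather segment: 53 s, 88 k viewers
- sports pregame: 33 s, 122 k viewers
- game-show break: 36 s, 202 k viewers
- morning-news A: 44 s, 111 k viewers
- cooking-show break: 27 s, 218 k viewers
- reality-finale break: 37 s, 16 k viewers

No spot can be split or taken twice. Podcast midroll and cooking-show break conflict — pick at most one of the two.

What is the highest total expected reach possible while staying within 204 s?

1064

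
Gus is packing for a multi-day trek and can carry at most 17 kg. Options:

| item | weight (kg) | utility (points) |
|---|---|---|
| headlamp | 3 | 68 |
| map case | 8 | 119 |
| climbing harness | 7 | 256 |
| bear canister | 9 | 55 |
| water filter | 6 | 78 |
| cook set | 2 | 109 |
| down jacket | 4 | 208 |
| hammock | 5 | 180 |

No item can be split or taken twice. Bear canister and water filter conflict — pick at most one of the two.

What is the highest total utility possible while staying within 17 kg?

Ranking by ratio (utility/kg): cook set 54.50, down jacket 52.00, climbing harness 36.57, hammock 36.00.
A density-first pass picks headlamp + climbing harness + cook set + down jacket — 641 at 16 kg.
Replace headlamp and cook set with hammock: the trade gains 3 net, giving 644 at 16 kg.

644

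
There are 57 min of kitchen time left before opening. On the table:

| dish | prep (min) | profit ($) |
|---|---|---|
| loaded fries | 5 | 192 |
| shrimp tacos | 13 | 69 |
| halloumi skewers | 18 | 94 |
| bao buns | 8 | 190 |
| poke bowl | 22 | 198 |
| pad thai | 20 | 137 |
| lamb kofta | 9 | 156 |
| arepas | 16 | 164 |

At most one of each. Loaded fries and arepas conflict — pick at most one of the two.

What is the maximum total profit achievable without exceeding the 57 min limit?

Best packing: loaded fries + shrimp tacos + bao buns + poke bowl + lamb kofta — 57 min, 805 total.
Next best is loaded fries + shrimp tacos + bao buns + pad thai + lamb kofta at 744 (55 min) — short by 61.

805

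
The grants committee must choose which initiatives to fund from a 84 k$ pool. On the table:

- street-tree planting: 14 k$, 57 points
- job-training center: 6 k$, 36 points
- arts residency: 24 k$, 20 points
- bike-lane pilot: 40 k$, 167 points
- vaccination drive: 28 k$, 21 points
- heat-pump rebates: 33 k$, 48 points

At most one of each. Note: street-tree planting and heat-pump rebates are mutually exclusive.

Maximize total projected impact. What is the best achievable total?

Best packing: street-tree planting + job-training center + arts residency + bike-lane pilot — 84 k$, 280 total.
That's the maximum — no feasible swap from here does better than 280.

280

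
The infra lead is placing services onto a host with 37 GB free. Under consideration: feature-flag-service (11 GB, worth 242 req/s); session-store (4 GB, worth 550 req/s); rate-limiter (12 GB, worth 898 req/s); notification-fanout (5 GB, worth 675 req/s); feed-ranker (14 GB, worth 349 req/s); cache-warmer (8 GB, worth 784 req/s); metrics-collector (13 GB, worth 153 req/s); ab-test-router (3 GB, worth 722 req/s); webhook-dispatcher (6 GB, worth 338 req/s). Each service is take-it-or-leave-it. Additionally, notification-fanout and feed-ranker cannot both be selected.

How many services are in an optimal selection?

Best achievable throughput is 3629.
session-store + rate-limiter + notification-fanout + cache-warmer + ab-test-router hits 3629 at 32 GB.
All optima have 5 services.

5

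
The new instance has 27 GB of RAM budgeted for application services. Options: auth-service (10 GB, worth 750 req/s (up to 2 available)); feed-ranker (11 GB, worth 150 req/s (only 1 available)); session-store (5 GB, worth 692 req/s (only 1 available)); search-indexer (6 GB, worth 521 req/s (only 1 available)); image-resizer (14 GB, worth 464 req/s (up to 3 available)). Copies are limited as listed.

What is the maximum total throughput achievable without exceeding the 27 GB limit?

2192

Ranking by ratio (throughput/GB): session-store 138.40, search-indexer 86.83, auth-service 75.00, image-resizer 33.14.
A density-first pass picks auth-service + session-store + search-indexer — 1963 at 21 GB.
Replace search-indexer with auth-service: the trade gains 229 net, giving 2192 at 25 GB.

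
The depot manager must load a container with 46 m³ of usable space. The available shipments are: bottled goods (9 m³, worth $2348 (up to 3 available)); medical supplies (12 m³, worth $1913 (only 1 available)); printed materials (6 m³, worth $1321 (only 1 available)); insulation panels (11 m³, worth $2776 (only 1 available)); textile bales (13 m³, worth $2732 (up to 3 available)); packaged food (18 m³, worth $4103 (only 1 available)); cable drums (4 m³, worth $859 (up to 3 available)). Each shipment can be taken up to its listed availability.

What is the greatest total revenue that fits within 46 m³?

By revenue per m³: bottled goods 260.89, insulation panels 252.36, packaged food 227.94 lead.
Greedy by ratio would take 3×bottled goods + printed materials + insulation panels: 44 m³ used, total 11141.
Dropping printed materials frees 6 m³; slotting in 2×cable drums (8 m³) lifts the total to 11538 at 46 m³.
Every other selection either busts 46 m³ or exceeds an availability limit or fails to beat 11538.

11538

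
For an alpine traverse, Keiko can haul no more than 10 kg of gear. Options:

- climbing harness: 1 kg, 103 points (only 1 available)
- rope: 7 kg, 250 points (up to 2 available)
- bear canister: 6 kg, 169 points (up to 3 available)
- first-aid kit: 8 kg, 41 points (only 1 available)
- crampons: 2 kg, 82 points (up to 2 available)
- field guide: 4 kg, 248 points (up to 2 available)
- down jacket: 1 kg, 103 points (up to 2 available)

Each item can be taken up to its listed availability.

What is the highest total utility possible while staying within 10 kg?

Ranking by ratio (utility/kg): climbing harness 103.00, down jacket 103.00, field guide 62.00, crampons 41.00.
A density-first pass picks climbing harness + crampons + field guide + 2×down jacket — 639 at 9 kg.
The 3 kg tied up in climbing harness and crampons is better spent on field guide — total rises to 702 (10 kg).
That's the maximum — no swap from here does better than 702.

702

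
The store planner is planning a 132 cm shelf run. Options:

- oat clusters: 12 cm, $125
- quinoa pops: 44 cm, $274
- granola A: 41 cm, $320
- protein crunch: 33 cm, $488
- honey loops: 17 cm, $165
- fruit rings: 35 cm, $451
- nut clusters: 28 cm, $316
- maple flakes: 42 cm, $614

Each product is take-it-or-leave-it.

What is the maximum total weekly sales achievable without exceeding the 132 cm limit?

The ratio heuristic lands on oat clusters + protein crunch + fruit rings + maple flakes (1678) but leaves 10 cm idle.
Replace oat clusters with honey loops: the trade gains 40 net, giving 1718 at 127 cm.
No other feasible combination exceeds 1718.

1718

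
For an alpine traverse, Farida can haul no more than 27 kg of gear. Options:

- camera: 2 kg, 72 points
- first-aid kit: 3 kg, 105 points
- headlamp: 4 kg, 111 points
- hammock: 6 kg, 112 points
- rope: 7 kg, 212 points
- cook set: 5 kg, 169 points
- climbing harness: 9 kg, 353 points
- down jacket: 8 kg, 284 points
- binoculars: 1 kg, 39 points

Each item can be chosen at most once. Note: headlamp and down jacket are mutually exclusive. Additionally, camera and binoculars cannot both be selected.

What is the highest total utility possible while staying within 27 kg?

983

Best packing: camera + first-aid kit + cook set + climbing harness + down jacket — 27 kg, 983 total.
An exhaustive check of the 512 subsets confirms 983.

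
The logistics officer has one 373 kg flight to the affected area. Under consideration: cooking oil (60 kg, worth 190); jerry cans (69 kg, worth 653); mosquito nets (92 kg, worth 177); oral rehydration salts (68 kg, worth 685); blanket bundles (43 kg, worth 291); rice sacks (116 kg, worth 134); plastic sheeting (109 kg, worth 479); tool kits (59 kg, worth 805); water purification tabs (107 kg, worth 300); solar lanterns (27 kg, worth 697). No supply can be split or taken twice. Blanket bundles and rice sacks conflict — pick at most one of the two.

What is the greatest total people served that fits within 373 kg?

Greedy by ratio would take cooking oil + jerry cans + oral rehydration salts + blanket bundles + tool kits + solar lanterns: 326 kg used, total 3321.
Dropping cooking oil frees 60 kg; slotting in water purification tabs (107 kg) lifts the total to 3431 at 373 kg.
The closest alternative, cooking oil + jerry cans + oral rehydration salts + blanket bundles + tool kits + solar lanterns, reaches only 3321.

3431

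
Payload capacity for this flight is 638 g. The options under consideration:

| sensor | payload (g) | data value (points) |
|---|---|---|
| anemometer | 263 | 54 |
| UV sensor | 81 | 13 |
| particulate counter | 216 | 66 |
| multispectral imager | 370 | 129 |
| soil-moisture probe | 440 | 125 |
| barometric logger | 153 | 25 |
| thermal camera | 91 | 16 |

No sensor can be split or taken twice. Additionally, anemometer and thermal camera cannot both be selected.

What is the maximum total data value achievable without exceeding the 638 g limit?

195

By data value per g: multispectral imager 0.35, particulate counter 0.31, soil-moisture probe 0.28 lead.
Particulate counter + multispectral imager uses 586 of the 638 g and totals 195.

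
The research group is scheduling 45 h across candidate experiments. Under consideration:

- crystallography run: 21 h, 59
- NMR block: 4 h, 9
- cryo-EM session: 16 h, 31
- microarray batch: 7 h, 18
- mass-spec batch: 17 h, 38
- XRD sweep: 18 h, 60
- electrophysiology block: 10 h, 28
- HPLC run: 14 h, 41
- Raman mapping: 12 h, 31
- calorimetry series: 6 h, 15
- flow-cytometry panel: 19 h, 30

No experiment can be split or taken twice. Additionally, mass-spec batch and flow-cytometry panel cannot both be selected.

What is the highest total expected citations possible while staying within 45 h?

134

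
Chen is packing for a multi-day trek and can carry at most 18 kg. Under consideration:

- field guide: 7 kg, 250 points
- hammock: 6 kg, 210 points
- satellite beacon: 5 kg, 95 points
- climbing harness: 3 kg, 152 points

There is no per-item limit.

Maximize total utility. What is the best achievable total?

912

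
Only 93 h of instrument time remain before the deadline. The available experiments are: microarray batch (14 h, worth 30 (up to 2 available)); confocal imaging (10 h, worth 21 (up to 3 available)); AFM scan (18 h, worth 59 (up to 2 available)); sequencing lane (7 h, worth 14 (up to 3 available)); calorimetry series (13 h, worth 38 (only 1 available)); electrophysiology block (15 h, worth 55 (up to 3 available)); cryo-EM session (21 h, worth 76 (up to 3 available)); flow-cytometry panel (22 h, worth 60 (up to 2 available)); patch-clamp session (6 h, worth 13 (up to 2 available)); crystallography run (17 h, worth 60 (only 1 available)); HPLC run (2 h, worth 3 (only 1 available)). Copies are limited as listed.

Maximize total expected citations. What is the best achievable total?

338

A density-first pass picks 3×electrophysiology block + 2×cryo-EM session + patch-clamp session — 330 at 93 h.
The 21 h tied up in electrophysiology block and patch-clamp session is better spent on cryo-EM session — total rises to 338 (93 h).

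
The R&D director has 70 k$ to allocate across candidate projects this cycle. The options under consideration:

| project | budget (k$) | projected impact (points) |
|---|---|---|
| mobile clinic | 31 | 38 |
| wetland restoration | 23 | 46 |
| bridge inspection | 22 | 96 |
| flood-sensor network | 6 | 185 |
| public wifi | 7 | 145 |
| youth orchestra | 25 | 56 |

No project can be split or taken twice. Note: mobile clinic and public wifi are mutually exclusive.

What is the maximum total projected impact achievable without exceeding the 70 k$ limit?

482

By projected impact per k$: flood-sensor network 30.83, public wifi 20.71, bridge inspection 4.36 lead.
The ratio ordering already packs tightly: bridge inspection + flood-sensor network + public wifi + youth orchestra, 60 k$, 482.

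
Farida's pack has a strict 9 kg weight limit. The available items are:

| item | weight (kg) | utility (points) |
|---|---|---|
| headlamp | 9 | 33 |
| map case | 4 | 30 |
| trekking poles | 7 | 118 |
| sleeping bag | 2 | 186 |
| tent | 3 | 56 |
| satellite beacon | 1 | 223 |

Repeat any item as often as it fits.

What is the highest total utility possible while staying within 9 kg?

9×satellite beacon uses 9 of the 9 kg and totals 2007.
No other feasible combination exceeds 2007.

2007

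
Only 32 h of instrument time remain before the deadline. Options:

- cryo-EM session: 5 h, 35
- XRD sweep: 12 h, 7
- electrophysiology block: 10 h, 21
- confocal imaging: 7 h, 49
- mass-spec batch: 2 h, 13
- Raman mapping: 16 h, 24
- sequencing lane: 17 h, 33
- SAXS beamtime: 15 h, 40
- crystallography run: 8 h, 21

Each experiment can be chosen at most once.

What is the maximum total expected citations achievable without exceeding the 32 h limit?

139

Taking the top-ratio experiments first gives cryo-EM session + confocal imaging + mass-spec batch + SAXS beamtime for 137 (29 h).
Replace SAXS beamtime with electrophysiology block + crystallography run: the trade gains 2 net, giving 139 at 32 h.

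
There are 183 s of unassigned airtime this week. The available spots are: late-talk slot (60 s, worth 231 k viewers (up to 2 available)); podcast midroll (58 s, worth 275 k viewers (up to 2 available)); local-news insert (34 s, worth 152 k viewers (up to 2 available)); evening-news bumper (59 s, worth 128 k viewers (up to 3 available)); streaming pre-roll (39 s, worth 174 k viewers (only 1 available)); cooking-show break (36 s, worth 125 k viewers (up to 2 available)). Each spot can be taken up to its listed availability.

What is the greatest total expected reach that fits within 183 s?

781

Ranking by ratio (expected reach/s): podcast midroll 4.74, local-news insert 4.47, streaming pre-roll 4.46.
Filling by ratio: 2×podcast midroll + local-news insert for 702, with 33 s left unused.
The 34 s tied up in local-news insert is better spent on late-talk slot — total rises to 781 (176 s).
Every other selection either busts 183 s or exceeds an availability limit or fails to beat 781.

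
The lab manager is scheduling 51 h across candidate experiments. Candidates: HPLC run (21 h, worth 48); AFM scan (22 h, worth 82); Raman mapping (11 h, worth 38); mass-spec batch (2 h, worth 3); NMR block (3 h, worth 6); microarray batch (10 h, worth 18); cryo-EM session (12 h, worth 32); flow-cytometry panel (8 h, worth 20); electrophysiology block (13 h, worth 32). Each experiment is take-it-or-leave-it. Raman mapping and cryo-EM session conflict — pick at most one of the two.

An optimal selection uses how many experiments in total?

Optimal total is 161.
For example AFM scan + Raman mapping + mass-spec batch + NMR block + electrophysiology block achieves it, using 51 h.
Any selection reaching 161 contains exactly 5 experiments.

5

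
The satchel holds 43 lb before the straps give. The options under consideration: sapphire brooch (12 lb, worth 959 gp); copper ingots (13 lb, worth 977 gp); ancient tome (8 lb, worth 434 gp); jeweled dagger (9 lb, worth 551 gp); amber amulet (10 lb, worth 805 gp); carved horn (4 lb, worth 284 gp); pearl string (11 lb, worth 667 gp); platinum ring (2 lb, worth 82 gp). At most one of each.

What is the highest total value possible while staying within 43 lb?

3175

A density-first pass picks sapphire brooch + copper ingots + amber amulet + carved horn + platinum ring — 3107 at 41 lb.
Replace carved horn and platinum ring with ancient tome: the trade gains 68 net, giving 3175 at 43 lb.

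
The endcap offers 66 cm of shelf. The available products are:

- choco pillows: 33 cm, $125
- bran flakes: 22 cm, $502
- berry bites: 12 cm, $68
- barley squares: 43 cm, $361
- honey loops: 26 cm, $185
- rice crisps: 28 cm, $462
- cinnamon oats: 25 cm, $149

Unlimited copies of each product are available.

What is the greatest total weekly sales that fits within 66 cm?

Density check — bran flakes 22.82, rice crisps 16.50, barley squares 8.40, honey loops 7.12 are the best per cm.
Best packing: 3×bran flakes — 66 cm, 1506 total.
No other feasible combination exceeds 1506.

1506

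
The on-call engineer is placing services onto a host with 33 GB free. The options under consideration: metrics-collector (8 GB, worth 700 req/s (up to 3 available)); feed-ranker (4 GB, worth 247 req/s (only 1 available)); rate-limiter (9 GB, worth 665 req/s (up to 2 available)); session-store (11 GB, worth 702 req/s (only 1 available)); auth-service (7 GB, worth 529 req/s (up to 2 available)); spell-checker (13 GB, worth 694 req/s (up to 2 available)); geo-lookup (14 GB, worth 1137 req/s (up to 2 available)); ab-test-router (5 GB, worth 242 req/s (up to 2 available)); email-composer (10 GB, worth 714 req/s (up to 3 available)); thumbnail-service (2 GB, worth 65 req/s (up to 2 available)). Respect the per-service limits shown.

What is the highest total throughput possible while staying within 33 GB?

2765

Taking the top-ratio services first gives 3×metrics-collector + auth-service + thumbnail-service for 2694 (33 GB).
The 9 GB tied up in auth-service and thumbnail-service is better spent on rate-limiter — total rises to 2765 (33 GB).
That's the maximum — no swap from here does better than 2765.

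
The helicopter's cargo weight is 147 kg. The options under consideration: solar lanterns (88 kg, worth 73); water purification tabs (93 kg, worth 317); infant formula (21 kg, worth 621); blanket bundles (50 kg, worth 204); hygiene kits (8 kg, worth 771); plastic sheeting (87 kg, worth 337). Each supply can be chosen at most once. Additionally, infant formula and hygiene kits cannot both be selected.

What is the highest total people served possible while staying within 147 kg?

1312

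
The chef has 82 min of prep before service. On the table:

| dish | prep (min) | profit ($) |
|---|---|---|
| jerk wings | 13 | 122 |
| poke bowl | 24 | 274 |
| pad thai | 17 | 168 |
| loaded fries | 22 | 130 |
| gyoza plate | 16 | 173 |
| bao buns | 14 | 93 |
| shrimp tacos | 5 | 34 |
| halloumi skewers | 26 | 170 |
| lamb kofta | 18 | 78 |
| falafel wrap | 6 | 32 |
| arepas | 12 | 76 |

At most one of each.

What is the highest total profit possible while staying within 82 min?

813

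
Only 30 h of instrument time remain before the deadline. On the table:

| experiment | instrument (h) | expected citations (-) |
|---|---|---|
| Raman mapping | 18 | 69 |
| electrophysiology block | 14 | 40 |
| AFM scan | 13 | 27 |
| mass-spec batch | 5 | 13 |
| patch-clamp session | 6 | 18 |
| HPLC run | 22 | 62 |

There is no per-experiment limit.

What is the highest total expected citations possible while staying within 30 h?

105

Ranking by ratio (expected citations/h): Raman mapping 3.83, patch-clamp session 3.00, electrophysiology block 2.86, HPLC run 2.82.
Taking Raman mapping + 2×patch-clamp session: 30 h used, 105 in expected citations.
Every other selection either busts 30 h or fails to beat 105.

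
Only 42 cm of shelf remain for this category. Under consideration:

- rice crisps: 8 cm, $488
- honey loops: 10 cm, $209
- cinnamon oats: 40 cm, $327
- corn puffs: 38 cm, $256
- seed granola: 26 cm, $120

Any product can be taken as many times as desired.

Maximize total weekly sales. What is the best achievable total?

Best packing: 5×rice crisps — 40 cm, 2440 total.
Nothing else within 42 cm beats 2440.

2440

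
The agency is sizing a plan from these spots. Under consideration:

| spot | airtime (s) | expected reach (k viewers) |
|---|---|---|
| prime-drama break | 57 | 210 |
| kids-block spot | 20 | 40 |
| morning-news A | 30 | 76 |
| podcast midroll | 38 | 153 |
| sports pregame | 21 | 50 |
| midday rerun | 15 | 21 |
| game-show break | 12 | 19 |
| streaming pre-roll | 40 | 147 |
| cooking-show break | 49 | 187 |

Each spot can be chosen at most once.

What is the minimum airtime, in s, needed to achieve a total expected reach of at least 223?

Need the lightest bundle worth ≥ 223.
morning-news A + podcast midroll: 229 expected reach at 68 s.
No combination under 68 s hits 223.

68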